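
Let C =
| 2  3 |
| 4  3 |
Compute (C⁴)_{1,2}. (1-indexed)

C² = [[16, 15], [20, 21]]
C³ = [[92, 93], [124, 123]]
C⁴ = [[556, 555], [740, 741]]

555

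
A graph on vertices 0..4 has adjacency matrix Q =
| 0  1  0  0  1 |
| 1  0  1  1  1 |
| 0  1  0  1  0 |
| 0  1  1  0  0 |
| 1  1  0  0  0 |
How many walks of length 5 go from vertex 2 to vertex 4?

The number of length-5 walks from vertex 2 to vertex 4 is entry (2,4) of Q⁵, where Q is the adjacency matrix.
Q² = [[2, 1, 1, 1, 1], [1, 4, 1, 1, 1], [1, 1, 2, 1, 1], [1, 1, 1, 2, 1], [1, 1, 1, 1, 2]]
Q³ = [[2, 5, 2, 2, 3], [5, 4, 5, 5, 5], [2, 5, 2, 3, 2], [2, 5, 3, 2, 2], [3, 5, 2, 2, 2]]
Q⁴ = [[8, 9, 7, 7, 7], [9, 20, 9, 9, 9], [7, 9, 8, 7, 7], [7, 9, 7, 8, 7], [7, 9, 7, 7, 8]]
Q⁵ = [[16, 29, 16, 16, 17], [29, 36, 29, 29, 29], [16, 29, 16, 17, 16], [16, 29, 17, 16, 16], [17, 29, 16, 16, 16]]

16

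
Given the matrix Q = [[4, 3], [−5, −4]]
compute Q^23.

Q² = I (check: tr Q = 0 and det Q = −1), so Q^23 = Q since 23 is odd.

[[4, 3], [−5, −4]]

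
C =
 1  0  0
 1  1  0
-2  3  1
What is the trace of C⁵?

3

C = I + N where N = [[0, 0, 0], [1, 0, 0], [-2, 3, 0]] is strictly lower-triangular, so N³ = 0.
(I + N)⁵ = I + 5·N + 10·N² = [[1, 0, 0], [5, 1, 0], [20, 15, 1]].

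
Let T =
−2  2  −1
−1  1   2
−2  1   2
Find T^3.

[[−13, 9, −2], [−9, 2, 19], [−13, 5, 15]]

T^2 = [[4, −3, 4], [−3, 1, 7], [−1, −1, 8]]
T^3 = [[−13, 9, −2], [−9, 2, 19], [−13, 5, 15]]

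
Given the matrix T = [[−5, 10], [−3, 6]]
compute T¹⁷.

[[−5, 10], [−3, 6]]

T² = T (a projection; rank 1, trace 1), so T¹⁷ = T.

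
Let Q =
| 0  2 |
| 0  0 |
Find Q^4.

[[0, 0], [0, 0]]

Q is strictly triangular, hence nilpotent: Q^2 = 0, so Q^4 = 0.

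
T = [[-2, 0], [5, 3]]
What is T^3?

[[-8, 0], [35, 27]]

tr T = 1 and det T = -6, so the characteristic polynomial is λ² − (1)λ + (-6) with roots -2 and 3.
Eigenvectors give P = [[-1, 0], [1, 1]] with P⁻¹ = [[-1, 0], [1, 1]], and T = P·diag(-2, 3)·P⁻¹.
Then T^3 = P·diag(-8, 27)·P⁻¹ = [[8, 0], [-8, 27]] · [[-1, 0], [1, 1]] = [[-8, 0], [35, 27]].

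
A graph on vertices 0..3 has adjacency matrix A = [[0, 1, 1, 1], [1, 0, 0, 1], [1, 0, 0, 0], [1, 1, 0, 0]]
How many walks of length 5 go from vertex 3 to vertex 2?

The number of length-5 walks from vertex 3 to vertex 2 is entry (3,2) of A⁵, where A is the adjacency matrix.
A² = [[3, 1, 0, 1], [1, 2, 1, 1], [0, 1, 1, 1], [1, 1, 1, 2]]
A³ = [[2, 4, 3, 4], [4, 2, 1, 3], [3, 1, 0, 1], [4, 3, 1, 2]]
A⁴ = [[11, 6, 2, 6], [6, 7, 4, 6], [2, 4, 3, 4], [6, 6, 4, 7]]
A⁵ = [[14, 17, 11, 17], [17, 12, 6, 13], [11, 6, 2, 6], [17, 13, 6, 12]]

6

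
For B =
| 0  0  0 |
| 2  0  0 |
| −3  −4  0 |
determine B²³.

B is strictly triangular, hence nilpotent: B³ = 0, so B²³ = 0.

[[0, 0, 0], [0, 0, 0], [0, 0, 0]]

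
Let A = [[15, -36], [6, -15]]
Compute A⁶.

[[729, 0], [0, 729]]

tr A = 0 and det A = -9, so the characteristic polynomial is λ² − (0)λ + (-9) with roots -3 and 3.
Eigenvectors give P = [[2, -3], [1, -1]] with P⁻¹ = [[-1, 3], [-1, 2]], and A = P·diag(-3, 3)·P⁻¹.
Then A⁶ = P·diag(729, 729)·P⁻¹ = [[1458, -2187], [729, -729]] · [[-1, 3], [-1, 2]] = [[729, 0], [0, 729]].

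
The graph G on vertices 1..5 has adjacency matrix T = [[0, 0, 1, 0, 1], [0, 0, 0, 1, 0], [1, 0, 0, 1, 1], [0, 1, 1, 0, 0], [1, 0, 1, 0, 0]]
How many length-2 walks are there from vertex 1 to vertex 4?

1

The number of length-2 walks from vertex 1 to vertex 4 is entry (1,4) of T^2, where T is the adjacency matrix.
T^2 = [[2, 0, 1, 1, 1], [0, 1, 1, 0, 0], [1, 1, 3, 0, 1], [1, 0, 0, 2, 1], [1, 0, 1, 1, 2]]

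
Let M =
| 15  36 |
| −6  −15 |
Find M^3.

tr M = 0 and det M = −9, so the characteristic polynomial is λ² − (0)λ + (−9) with roots −3 and 3.
Eigenvectors give P = [[−2, −3], [1, 1]] with P⁻¹ = [[1, 3], [−1, −2]], and M = P·diag(−3, 3)·P⁻¹.
Then M^3 = P·diag(−27, 27)·P⁻¹ = [[54, −81], [−27, 27]] · [[1, 3], [−1, −2]] = [[135, 324], [−54, −135]].

[[135, 324], [−54, −135]]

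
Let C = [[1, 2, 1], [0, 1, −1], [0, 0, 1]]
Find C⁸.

C = I + N where N = [[0, 2, 1], [0, 0, −1], [0, 0, 0]] is strictly upper-triangular, so N³ = 0.
(I + N)⁸ = I + 8·N + 28·N² = [[1, 16, −48], [0, 1, −8], [0, 0, 1]].

[[1, 16, −48], [0, 1, −8], [0, 0, 1]]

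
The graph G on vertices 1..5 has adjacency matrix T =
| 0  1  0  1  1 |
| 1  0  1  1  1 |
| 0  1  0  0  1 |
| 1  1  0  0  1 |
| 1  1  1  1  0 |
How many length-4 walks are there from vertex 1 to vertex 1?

25

The number of length-4 walks from vertex 1 to vertex 1 is entry (1,1) of T⁴, where T is the adjacency matrix.
T² = [[3, 2, 2, 2, 2], [2, 4, 1, 2, 3], [2, 1, 2, 2, 1], [2, 2, 2, 3, 2], [2, 3, 1, 2, 4]]
T³ = [[6, 9, 4, 7, 9], [9, 8, 7, 9, 9], [4, 7, 2, 4, 7], [7, 9, 4, 6, 9], [9, 9, 7, 9, 8]]
T⁴ = [[25, 26, 18, 24, 26], [26, 34, 17, 26, 33], [18, 17, 14, 18, 17], [24, 26, 18, 25, 26], [26, 33, 17, 26, 34]]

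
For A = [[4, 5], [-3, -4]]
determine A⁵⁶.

A² = I (check: tr A = 0 and det A = -1), so A⁵⁶ = I since 56 is even.

[[1, 0], [0, 1]]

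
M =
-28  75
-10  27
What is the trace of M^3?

tr M = -1 and det M = -6, so the characteristic polynomial is λ² − (-1)λ + (-6) with roots 2 and -3.
Eigenvectors give P = [[-5, 3], [-2, 1]] with P⁻¹ = [[1, -3], [2, -5]], and M = P·diag(2, -3)·P⁻¹.
Then M^3 = P·diag(8, -27)·P⁻¹ = [[-40, -81], [-16, -27]] · [[1, -3], [2, -5]] = [[-202, 525], [-70, 183]].

-19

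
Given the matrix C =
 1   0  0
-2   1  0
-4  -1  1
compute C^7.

C = I + N where N = [[0, 0, 0], [-2, 0, 0], [-4, -1, 0]] is strictly lower-triangular, so N^3 = 0.
(I + N)^7 = I + 7·N + 21·N^2 = [[1, 0, 0], [-14, 1, 0], [14, -7, 1]].

[[1, 0, 0], [-14, 1, 0], [14, -7, 1]]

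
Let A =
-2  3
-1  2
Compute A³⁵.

A² = I (check: tr A = 0 and det A = -1), so A³⁵ = A since 35 is odd.

[[-2, 3], [-1, 2]]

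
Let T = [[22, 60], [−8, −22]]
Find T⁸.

[[256, 0], [0, 256]]

tr T = 0 and det T = −4, so the characteristic polynomial is λ² − (0)λ + (−4) with roots −2 and 2.
Eigenvectors give P = [[−5, −3], [2, 1]] with P⁻¹ = [[1, 3], [−2, −5]], and T = P·diag(−2, 2)·P⁻¹.
Then T⁸ = P·diag(256, 256)·P⁻¹ = [[−1280, −768], [512, 256]] · [[1, 3], [−2, −5]] = [[256, 0], [0, 256]].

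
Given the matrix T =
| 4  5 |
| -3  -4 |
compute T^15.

T² = I (check: tr T = 0 and det T = -1), so T^15 = T since 15 is odd.

[[4, 5], [-3, -4]]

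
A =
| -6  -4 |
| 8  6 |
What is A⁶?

[[64, 0], [0, 64]]

tr A = 0 and det A = -4, so the characteristic polynomial is λ² − (0)λ + (-4) with roots 2 and -2.
Eigenvectors give P = [[-1, -1], [2, 1]] with P⁻¹ = [[1, 1], [-2, -1]], and A = P·diag(2, -2)·P⁻¹.
Then A⁶ = P·diag(64, 64)·P⁻¹ = [[-64, -64], [128, 64]] · [[1, 1], [-2, -1]] = [[64, 0], [0, 64]].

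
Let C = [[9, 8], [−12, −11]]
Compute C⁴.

tr C = −2 and det C = −3, so the characteristic polynomial is λ² − (−2)λ + (−3) with roots −3 and 1.
Eigenvectors give P = [[−2, 1], [3, −1]] with P⁻¹ = [[1, 1], [3, 2]], and C = P·diag(−3, 1)·P⁻¹.
Then C⁴ = P·diag(81, 1)·P⁻¹ = [[−162, 1], [243, −1]] · [[1, 1], [3, 2]] = [[−159, −160], [240, 241]].

[[−159, −160], [240, 241]]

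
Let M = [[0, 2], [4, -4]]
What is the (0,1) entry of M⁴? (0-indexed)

-256

M² = [[8, -8], [-16, 24]]
M³ = [[-32, 48], [96, -128]]
M⁴ = [[192, -256], [-512, 704]]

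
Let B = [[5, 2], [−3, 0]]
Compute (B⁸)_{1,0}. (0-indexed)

−18915

tr B = 5 and det B = 6, so the characteristic polynomial is λ² − (5)λ + (6) with roots 2 and 3.
Eigenvectors give P = [[−2, −1], [3, 1]] with P⁻¹ = [[1, 1], [−3, −2]], and B = P·diag(2, 3)·P⁻¹.
Then B⁸ = P·diag(256, 6561)·P⁻¹ = [[−512, −6561], [768, 6561]] · [[1, 1], [−3, −2]] = [[19171, 12610], [−18915, −12354]].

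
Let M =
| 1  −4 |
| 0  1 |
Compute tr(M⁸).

2

M = I + N where N = [[0, −4], [0, 0]] is strictly upper-triangular, so N² = 0.
(I + N)⁸ = I + 8·N = [[1, −32], [0, 1]].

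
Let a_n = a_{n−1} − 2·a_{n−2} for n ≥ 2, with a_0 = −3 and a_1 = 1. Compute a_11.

With companion matrix M = [[1, −2], [1, 0]], [a_n, a_{n−1}]ᵀ = M·[a_{n−1}, a_{n−2}]ᵀ, so [a_11, a_10]ᵀ = M^10·[a_1, a_0]ᵀ.
M^10 = [[23, 22], [−11, 34]], giving [a_11, a_10]ᵀ = [[−43], [−113]].

−43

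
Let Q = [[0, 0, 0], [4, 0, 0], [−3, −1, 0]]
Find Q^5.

Q is strictly triangular, hence nilpotent: Q^3 = 0, so Q^5 = 0.

[[0, 0, 0], [0, 0, 0], [0, 0, 0]]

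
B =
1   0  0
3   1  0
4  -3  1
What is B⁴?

[[1, 0, 0], [12, 1, 0], [-38, -12, 1]]

B = I + N where N = [[0, 0, 0], [3, 0, 0], [4, -3, 0]] is strictly lower-triangular, so N³ = 0.
(I + N)⁴ = I + 4·N + 6·N² = [[1, 0, 0], [12, 1, 0], [-38, -12, 1]].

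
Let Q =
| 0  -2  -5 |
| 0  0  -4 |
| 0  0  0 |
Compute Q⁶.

Q is strictly triangular, hence nilpotent: Q³ = 0, so Q⁶ = 0.

[[0, 0, 0], [0, 0, 0], [0, 0, 0]]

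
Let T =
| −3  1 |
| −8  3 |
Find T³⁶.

T² = I (check: tr T = 0 and det T = −1), so T³⁶ = I since 36 is even.

[[1, 0], [0, 1]]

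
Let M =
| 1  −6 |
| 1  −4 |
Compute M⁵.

[[61, −186], [31, −94]]

tr M = −3 and det M = 2, so the characteristic polynomial is λ² − (−3)λ + (2) with roots −2 and −1.
Eigenvectors give P = [[2, 3], [1, 1]] with P⁻¹ = [[−1, 3], [1, −2]], and M = P·diag(−2, −1)·P⁻¹.
Then M⁵ = P·diag(−32, −1)·P⁻¹ = [[−64, −3], [−32, −1]] · [[−1, 3], [1, −2]] = [[61, −186], [31, −94]].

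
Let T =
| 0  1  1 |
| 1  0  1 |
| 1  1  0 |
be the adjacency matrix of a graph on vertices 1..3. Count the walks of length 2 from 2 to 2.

2

The number of length-2 walks from vertex 2 to vertex 2 is entry (2,2) of T^2, where T is the adjacency matrix.
T^2 = [[2, 1, 1], [1, 2, 1], [1, 1, 2]]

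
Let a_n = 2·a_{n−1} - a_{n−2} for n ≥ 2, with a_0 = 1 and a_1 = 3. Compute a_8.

With companion matrix B = [[2, -1], [1, 0]], [a_n, a_{n−1}]ᵀ = B·[a_{n−1}, a_{n−2}]ᵀ, so [a_8, a_7]ᵀ = B^7·[a_1, a_0]ᵀ.
B^7 = [[8, -7], [7, -6]], giving [a_8, a_7]ᵀ = [[17], [15]].

17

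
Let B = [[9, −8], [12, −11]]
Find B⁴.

[[−159, 160], [−240, 241]]

tr B = −2 and det B = −3, so the characteristic polynomial is λ² − (−2)λ + (−3) with roots −3 and 1.
Eigenvectors give P = [[2, 1], [3, 1]] with P⁻¹ = [[−1, 1], [3, −2]], and B = P·diag(−3, 1)·P⁻¹.
Then B⁴ = P·diag(81, 1)·P⁻¹ = [[162, 1], [243, 1]] · [[−1, 1], [3, −2]] = [[−159, 160], [−240, 241]].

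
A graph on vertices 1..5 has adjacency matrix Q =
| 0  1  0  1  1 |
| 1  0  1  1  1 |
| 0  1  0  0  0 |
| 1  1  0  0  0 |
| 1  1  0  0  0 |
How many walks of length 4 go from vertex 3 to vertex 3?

The number of length-4 walks from vertex 3 to vertex 3 is entry (3,3) of Q⁴, where Q is the adjacency matrix.
Q² = [[3, 2, 1, 1, 1], [2, 4, 0, 1, 1], [1, 0, 1, 1, 1], [1, 1, 1, 2, 2], [1, 1, 1, 2, 2]]
Q³ = [[4, 6, 2, 5, 5], [6, 4, 4, 6, 6], [2, 4, 0, 1, 1], [5, 6, 1, 2, 2], [5, 6, 1, 2, 2]]
Q⁴ = [[16, 16, 6, 10, 10], [16, 22, 4, 10, 10], [6, 4, 4, 6, 6], [10, 10, 6, 11, 11], [10, 10, 6, 11, 11]]

4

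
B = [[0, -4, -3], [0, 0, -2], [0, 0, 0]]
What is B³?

B is strictly triangular, hence nilpotent: B³ = 0, so B³ = 0.

[[0, 0, 0], [0, 0, 0], [0, 0, 0]]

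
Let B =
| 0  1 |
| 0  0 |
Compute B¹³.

B is strictly triangular, hence nilpotent: B² = 0, so B¹³ = 0.

[[0, 0], [0, 0]]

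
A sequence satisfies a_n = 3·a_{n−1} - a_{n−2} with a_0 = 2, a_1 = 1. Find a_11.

4181

With companion matrix T = [[3, -1], [1, 0]], [a_n, a_{n−1}]ᵀ = T·[a_{n−1}, a_{n−2}]ᵀ, so [a_11, a_10]ᵀ = T¹⁰·[a_1, a_0]ᵀ.
T¹⁰ = [[17711, -6765], [6765, -2584]], giving [a_11, a_10]ᵀ = [[4181], [1597]].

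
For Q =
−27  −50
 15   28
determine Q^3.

[[−183, −350], [105, 202]]

tr Q = 1 and det Q = −6, so the characteristic polynomial is λ² − (1)λ + (−6) with roots 3 and −2.
Eigenvectors give P = [[5, −2], [−3, 1]] with P⁻¹ = [[−1, −2], [−3, −5]], and Q = P·diag(3, −2)·P⁻¹.
Then Q^3 = P·diag(27, −8)·P⁻¹ = [[135, 16], [−81, −8]] · [[−1, −2], [−3, −5]] = [[−183, −350], [105, 202]].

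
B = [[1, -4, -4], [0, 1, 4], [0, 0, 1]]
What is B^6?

B = I + N where N = [[0, -4, -4], [0, 0, 4], [0, 0, 0]] is strictly upper-triangular, so N^3 = 0.
(I + N)^6 = I + 6·N + 15·N^2 = [[1, -24, -264], [0, 1, 24], [0, 0, 1]].

[[1, -24, -264], [0, 1, 24], [0, 0, 1]]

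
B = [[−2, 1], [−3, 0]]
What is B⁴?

[[−11, 4], [−12, −3]]

B² = [[1, −2], [6, −3]]
B³ = [[4, 1], [−3, 6]]
B⁴ = [[−11, 4], [−12, −3]]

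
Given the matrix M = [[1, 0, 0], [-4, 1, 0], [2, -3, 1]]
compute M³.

M = I + N where N = [[0, 0, 0], [-4, 0, 0], [2, -3, 0]] is strictly lower-triangular, so N³ = 0.
(I + N)³ = I + 3·N + 3·N² = [[1, 0, 0], [-12, 1, 0], [42, -9, 1]].

[[1, 0, 0], [-12, 1, 0], [42, -9, 1]]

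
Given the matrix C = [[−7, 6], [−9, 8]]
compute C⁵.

tr C = 1 and det C = −2, so the characteristic polynomial is λ² − (1)λ + (−2) with roots −1 and 2.
Eigenvectors give P = [[1, −2], [1, −3]] with P⁻¹ = [[3, −2], [1, −1]], and C = P·diag(−1, 2)·P⁻¹.
Then C⁵ = P·diag(−1, 32)·P⁻¹ = [[−1, −64], [−1, −96]] · [[3, −2], [1, −1]] = [[−67, 66], [−99, 98]].

[[−67, 66], [−99, 98]]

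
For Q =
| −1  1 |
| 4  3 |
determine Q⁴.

[[41, 36], [144, 185]]

Q² = [[5, 2], [8, 13]]
Q³ = [[3, 11], [44, 47]]
Q⁴ = [[41, 36], [144, 185]]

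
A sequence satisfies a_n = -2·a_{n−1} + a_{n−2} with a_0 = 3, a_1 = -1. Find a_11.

With companion matrix Q = [[-2, 1], [1, 0]], [a_n, a_{n−1}]ᵀ = Q·[a_{n−1}, a_{n−2}]ᵀ, so [a_11, a_10]ᵀ = Q¹⁰·[a_1, a_0]ᵀ.
Q¹⁰ = [[5741, -2378], [-2378, 985]], giving [a_11, a_10]ᵀ = [[-12875], [5333]].

-12875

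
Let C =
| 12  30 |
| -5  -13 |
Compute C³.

tr C = -1 and det C = -6, so the characteristic polynomial is λ² − (-1)λ + (-6) with roots 2 and -3.
Eigenvectors give P = [[3, 2], [-1, -1]] with P⁻¹ = [[1, 2], [-1, -3]], and C = P·diag(2, -3)·P⁻¹.
Then C³ = P·diag(8, -27)·P⁻¹ = [[24, -54], [-8, 27]] · [[1, 2], [-1, -3]] = [[78, 210], [-35, -97]].

[[78, 210], [-35, -97]]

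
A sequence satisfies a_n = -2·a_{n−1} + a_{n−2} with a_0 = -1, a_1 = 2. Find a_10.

-5741

With companion matrix T = [[-2, 1], [1, 0]], [a_n, a_{n−1}]ᵀ = T·[a_{n−1}, a_{n−2}]ᵀ, so [a_10, a_9]ᵀ = T^9·[a_1, a_0]ᵀ.
T^9 = [[-2378, 985], [985, -408]], giving [a_10, a_9]ᵀ = [[-5741], [2378]].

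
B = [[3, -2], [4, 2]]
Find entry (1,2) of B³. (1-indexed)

B² = [[1, -10], [20, -4]]
B³ = [[-37, -22], [44, -48]]

-22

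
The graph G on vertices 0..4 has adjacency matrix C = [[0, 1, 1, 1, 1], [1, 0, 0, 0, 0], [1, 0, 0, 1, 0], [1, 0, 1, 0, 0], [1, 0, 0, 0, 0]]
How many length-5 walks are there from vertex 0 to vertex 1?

18

The number of length-5 walks from vertex 0 to vertex 1 is entry (0,1) of C⁵, where C is the adjacency matrix.
C² = [[4, 0, 1, 1, 0], [0, 1, 1, 1, 1], [1, 1, 2, 1, 1], [1, 1, 1, 2, 1], [0, 1, 1, 1, 1]]
C³ = [[2, 4, 5, 5, 4], [4, 0, 1, 1, 0], [5, 1, 2, 3, 1], [5, 1, 3, 2, 1], [4, 0, 1, 1, 0]]
C⁴ = [[18, 2, 7, 7, 2], [2, 4, 5, 5, 4], [7, 5, 8, 7, 5], [7, 5, 7, 8, 5], [2, 4, 5, 5, 4]]
C⁵ = [[18, 18, 25, 25, 18], [18, 2, 7, 7, 2], [25, 7, 14, 15, 7], [25, 7, 15, 14, 7], [18, 2, 7, 7, 2]]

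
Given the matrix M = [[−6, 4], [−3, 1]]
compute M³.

[[−84, 76], [−57, 49]]

tr M = −5 and det M = 6, so the characteristic polynomial is λ² − (−5)λ + (6) with roots −2 and −3.
Eigenvectors give P = [[1, 4], [1, 3]] with P⁻¹ = [[−3, 4], [1, −1]], and M = P·diag(−2, −3)·P⁻¹.
Then M³ = P·diag(−8, −27)·P⁻¹ = [[−8, −108], [−8, −81]] · [[−3, 4], [1, −1]] = [[−84, 76], [−57, 49]].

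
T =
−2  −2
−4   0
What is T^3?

[[−40, −24], [−48, −16]]

T^2 = [[12, 4], [8, 8]]
T^3 = [[−40, −24], [−48, −16]]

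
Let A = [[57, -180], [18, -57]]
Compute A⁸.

[[6561, 0], [0, 6561]]

tr A = 0 and det A = -9, so the characteristic polynomial is λ² − (0)λ + (-9) with roots -3 and 3.
Eigenvectors give P = [[-3, 10], [-1, 3]] with P⁻¹ = [[3, -10], [1, -3]], and A = P·diag(-3, 3)·P⁻¹.
Then A⁸ = P·diag(6561, 6561)·P⁻¹ = [[-19683, 65610], [-6561, 19683]] · [[3, -10], [1, -3]] = [[6561, 0], [0, 6561]].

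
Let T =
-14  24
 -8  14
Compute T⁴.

[[16, 0], [0, 16]]

tr T = 0 and det T = -4, so the characteristic polynomial is λ² − (0)λ + (-4) with roots -2 and 2.
Eigenvectors give P = [[2, -3], [1, -2]] with P⁻¹ = [[2, -3], [1, -2]], and T = P·diag(-2, 2)·P⁻¹.
Then T⁴ = P·diag(16, 16)·P⁻¹ = [[32, -48], [16, -32]] · [[2, -3], [1, -2]] = [[16, 0], [0, 16]].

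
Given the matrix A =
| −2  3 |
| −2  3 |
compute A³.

A² = A (a projection; rank 1, trace 1), so A³ = A.

[[−2, 3], [−2, 3]]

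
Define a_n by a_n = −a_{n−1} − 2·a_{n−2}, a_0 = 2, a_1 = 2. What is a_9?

−46

With companion matrix T = [[−1, −2], [1, 0]], [a_n, a_{n−1}]ᵀ = T·[a_{n−1}, a_{n−2}]ᵀ, so [a_9, a_8]ᵀ = T⁸·[a_1, a_0]ᵀ.
T⁸ = [[−17, −6], [3, −14]], giving [a_9, a_8]ᵀ = [[−46], [−22]].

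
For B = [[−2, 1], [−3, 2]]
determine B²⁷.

[[−2, 1], [−3, 2]]

B² = I (check: tr B = 0 and det B = −1), so B²⁷ = B since 27 is odd.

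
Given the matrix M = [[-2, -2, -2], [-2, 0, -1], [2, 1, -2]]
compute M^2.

[[4, 2, 10], [2, 3, 6], [-10, -6, -1]]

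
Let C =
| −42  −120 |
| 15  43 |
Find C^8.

[[−50184, −151320], [18915, 57001]]

tr C = 1 and det C = −6, so the characteristic polynomial is λ² − (1)λ + (−6) with roots −2 and 3.
Eigenvectors give P = [[−3, −8], [1, 3]] with P⁻¹ = [[−3, −8], [1, 3]], and C = P·diag(−2, 3)·P⁻¹.
Then C^8 = P·diag(256, 6561)·P⁻¹ = [[−768, −52488], [256, 19683]] · [[−3, −8], [1, 3]] = [[−50184, −151320], [18915, 57001]].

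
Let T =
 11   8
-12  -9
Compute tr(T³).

26

tr T = 2 and det T = -3, so the characteristic polynomial is λ² − (2)λ + (-3) with roots 3 and -1.
Eigenvectors give P = [[-1, -2], [1, 3]] with P⁻¹ = [[-3, -2], [1, 1]], and T = P·diag(3, -1)·P⁻¹.
Then T³ = P·diag(27, -1)·P⁻¹ = [[-27, 2], [27, -3]] · [[-3, -2], [1, 1]] = [[83, 56], [-84, -57]].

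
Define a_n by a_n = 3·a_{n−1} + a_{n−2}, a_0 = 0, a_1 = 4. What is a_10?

171348

With companion matrix T = [[3, 1], [1, 0]], [a_n, a_{n−1}]ᵀ = T·[a_{n−1}, a_{n−2}]ᵀ, so [a_10, a_9]ᵀ = T⁹·[a_1, a_0]ᵀ.
T⁹ = [[42837, 12970], [12970, 3927]], giving [a_10, a_9]ᵀ = [[171348], [51880]].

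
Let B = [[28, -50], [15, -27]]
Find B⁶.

[[4054, -6650], [1995, -3261]]

tr B = 1 and det B = -6, so the characteristic polynomial is λ² − (1)λ + (-6) with roots -2 and 3.
Eigenvectors give P = [[5, -2], [3, -1]] with P⁻¹ = [[-1, 2], [-3, 5]], and B = P·diag(-2, 3)·P⁻¹.
Then B⁶ = P·diag(64, 729)·P⁻¹ = [[320, -1458], [192, -729]] · [[-1, 2], [-3, 5]] = [[4054, -6650], [1995, -3261]].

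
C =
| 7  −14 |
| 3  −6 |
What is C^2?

[[7, −14], [3, −6]]

C² = C (a projection; rank 1, trace 1), so C^2 = C.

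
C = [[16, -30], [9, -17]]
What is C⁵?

[[166, -330], [99, -197]]

tr C = -1 and det C = -2, so the characteristic polynomial is λ² − (-1)λ + (-2) with roots -2 and 1.
Eigenvectors give P = [[5, 2], [3, 1]] with P⁻¹ = [[-1, 2], [3, -5]], and C = P·diag(-2, 1)·P⁻¹.
Then C⁵ = P·diag(-32, 1)·P⁻¹ = [[-160, 2], [-96, 1]] · [[-1, 2], [3, -5]] = [[166, -330], [99, -197]].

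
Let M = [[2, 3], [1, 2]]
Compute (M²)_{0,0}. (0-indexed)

7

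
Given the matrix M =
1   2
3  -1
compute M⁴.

M² = [[7, 0], [0, 7]]
M³ = [[7, 14], [21, -7]]
M⁴ = [[49, 0], [0, 49]]

[[49, 0], [0, 49]]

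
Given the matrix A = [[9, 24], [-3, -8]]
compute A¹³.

[[9, 24], [-3, -8]]

A² = A (a projection; rank 1, trace 1), so A¹³ = A.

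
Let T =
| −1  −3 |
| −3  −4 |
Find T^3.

T^2 = [[10, 15], [15, 25]]
T^3 = [[−55, −90], [−90, −145]]

[[−55, −90], [−90, −145]]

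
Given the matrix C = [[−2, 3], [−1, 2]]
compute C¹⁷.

C² = I (check: tr C = 0 and det C = −1), so C¹⁷ = C since 17 is odd.

[[−2, 3], [−1, 2]]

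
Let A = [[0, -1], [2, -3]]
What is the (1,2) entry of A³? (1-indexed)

-7

A² = [[-2, 3], [-6, 7]]
A³ = [[6, -7], [14, -15]]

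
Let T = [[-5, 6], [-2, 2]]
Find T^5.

tr T = -3 and det T = 2, so the characteristic polynomial is λ² − (-3)λ + (2) with roots -1 and -2.
Eigenvectors give P = [[3, 2], [2, 1]] with P⁻¹ = [[-1, 2], [2, -3]], and T = P·diag(-1, -2)·P⁻¹.
Then T^5 = P·diag(-1, -32)·P⁻¹ = [[-3, -64], [-2, -32]] · [[-1, 2], [2, -3]] = [[-125, 186], [-62, 92]].

[[-125, 186], [-62, 92]]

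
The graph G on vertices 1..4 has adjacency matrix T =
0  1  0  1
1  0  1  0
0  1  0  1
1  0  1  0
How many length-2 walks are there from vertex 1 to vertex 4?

0

The number of length-2 walks from vertex 1 to vertex 4 is entry (1,4) of T², where T is the adjacency matrix.
T² = [[2, 0, 2, 0], [0, 2, 0, 2], [2, 0, 2, 0], [0, 2, 0, 2]]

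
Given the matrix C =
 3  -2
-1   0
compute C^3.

C^2 = [[11, -6], [-3, 2]]
C^3 = [[39, -22], [-11, 6]]

[[39, -22], [-11, 6]]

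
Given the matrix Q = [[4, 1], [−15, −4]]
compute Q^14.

[[1, 0], [0, 1]]

Q² = I (check: tr Q = 0 and det Q = −1), so Q^14 = I since 14 is even.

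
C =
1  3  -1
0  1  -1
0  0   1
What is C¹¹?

[[1, 33, -176], [0, 1, -11], [0, 0, 1]]

C = I + N where N = [[0, 3, -1], [0, 0, -1], [0, 0, 0]] is strictly upper-triangular, so N³ = 0.
(I + N)¹¹ = I + 11·N + 55·N² = [[1, 33, -176], [0, 1, -11], [0, 0, 1]].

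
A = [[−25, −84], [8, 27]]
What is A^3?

tr A = 2 and det A = −3, so the characteristic polynomial is λ² − (2)λ + (−3) with roots −1 and 3.
Eigenvectors give P = [[7, −3], [−2, 1]] with P⁻¹ = [[1, 3], [2, 7]], and A = P·diag(−1, 3)·P⁻¹.
Then A^3 = P·diag(−1, 27)·P⁻¹ = [[−7, −81], [2, 27]] · [[1, 3], [2, 7]] = [[−169, −588], [56, 195]].

[[−169, −588], [56, 195]]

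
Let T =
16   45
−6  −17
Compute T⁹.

tr T = −1 and det T = −2, so the characteristic polynomial is λ² − (−1)λ + (−2) with roots −2 and 1.
Eigenvectors give P = [[−5, −3], [2, 1]] with P⁻¹ = [[1, 3], [−2, −5]], and T = P·diag(−2, 1)·P⁻¹.
Then T⁹ = P·diag(−512, 1)·P⁻¹ = [[2560, −3], [−1024, 1]] · [[1, 3], [−2, −5]] = [[2566, 7695], [−1026, −3077]].

[[2566, 7695], [−1026, −3077]]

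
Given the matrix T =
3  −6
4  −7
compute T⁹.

[[39363, −59046], [39364, −59047]]

tr T = −4 and det T = 3, so the characteristic polynomial is λ² − (−4)λ + (3) with roots −1 and −3.
Eigenvectors give P = [[−3, 1], [−2, 1]] with P⁻¹ = [[−1, 1], [−2, 3]], and T = P·diag(−1, −3)·P⁻¹.
Then T⁹ = P·diag(−1, −19683)·P⁻¹ = [[3, −19683], [2, −19683]] · [[−1, 1], [−2, 3]] = [[39363, −59046], [39364, −59047]].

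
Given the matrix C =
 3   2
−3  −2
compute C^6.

C² = C (a projection; rank 1, trace 1), so C^6 = C.

[[3, 2], [−3, −2]]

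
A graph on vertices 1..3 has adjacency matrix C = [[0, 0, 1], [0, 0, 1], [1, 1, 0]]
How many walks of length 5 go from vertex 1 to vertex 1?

0

The number of length-5 walks from vertex 1 to vertex 1 is entry (1,1) of C⁵, where C is the adjacency matrix.
C² = [[1, 1, 0], [1, 1, 0], [0, 0, 2]]
C³ = [[0, 0, 2], [0, 0, 2], [2, 2, 0]]
C⁴ = [[2, 2, 0], [2, 2, 0], [0, 0, 4]]
C⁵ = [[0, 0, 4], [0, 0, 4], [4, 4, 0]]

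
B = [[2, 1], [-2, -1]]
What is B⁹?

[[2, 1], [-2, -1]]

B² = B (a projection; rank 1, trace 1), so B⁹ = B.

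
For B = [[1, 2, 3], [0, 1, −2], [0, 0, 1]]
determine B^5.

B = I + N where N = [[0, 2, 3], [0, 0, −2], [0, 0, 0]] is strictly upper-triangular, so N^3 = 0.
(I + N)^5 = I + 5·N + 10·N^2 = [[1, 10, −25], [0, 1, −10], [0, 0, 1]].

[[1, 10, −25], [0, 1, −10], [0, 0, 1]]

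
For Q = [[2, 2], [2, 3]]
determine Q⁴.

Q² = [[8, 10], [10, 13]]
Q³ = [[36, 46], [46, 59]]
Q⁴ = [[164, 210], [210, 269]]

[[164, 210], [210, 269]]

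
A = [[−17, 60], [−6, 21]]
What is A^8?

[[−59039, 196800], [−19680, 65601]]

tr A = 4 and det A = 3, so the characteristic polynomial is λ² − (4)λ + (3) with roots 3 and 1.
Eigenvectors give P = [[3, 10], [1, 3]] with P⁻¹ = [[−3, 10], [1, −3]], and A = P·diag(3, 1)·P⁻¹.
Then A^8 = P·diag(6561, 1)·P⁻¹ = [[19683, 10], [6561, 3]] · [[−3, 10], [1, −3]] = [[−59039, 196800], [−19680, 65601]].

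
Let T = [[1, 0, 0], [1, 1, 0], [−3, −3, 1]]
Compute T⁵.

[[1, 0, 0], [5, 1, 0], [−45, −15, 1]]

T = I + N where N = [[0, 0, 0], [1, 0, 0], [−3, −3, 0]] is strictly lower-triangular, so N³ = 0.
(I + N)⁵ = I + 5·N + 10·N² = [[1, 0, 0], [5, 1, 0], [−45, −15, 1]].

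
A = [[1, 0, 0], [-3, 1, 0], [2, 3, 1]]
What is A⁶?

A = I + N where N = [[0, 0, 0], [-3, 0, 0], [2, 3, 0]] is strictly lower-triangular, so N³ = 0.
(I + N)⁶ = I + 6·N + 15·N² = [[1, 0, 0], [-18, 1, 0], [-123, 18, 1]].

[[1, 0, 0], [-18, 1, 0], [-123, 18, 1]]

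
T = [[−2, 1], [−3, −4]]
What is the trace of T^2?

14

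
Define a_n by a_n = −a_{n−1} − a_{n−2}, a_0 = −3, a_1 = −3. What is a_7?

With companion matrix T = [[−1, −1], [1, 0]], [a_n, a_{n−1}]ᵀ = T·[a_{n−1}, a_{n−2}]ᵀ, so [a_7, a_6]ᵀ = T⁶·[a_1, a_0]ᵀ.
T⁶ = [[1, 0], [0, 1]], giving [a_7, a_6]ᵀ = [[−3], [−3]].

−3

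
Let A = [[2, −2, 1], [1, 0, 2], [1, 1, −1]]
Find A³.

[[0, −9, 0], [7, −9, 5], [5, 0, −8]]

A² = [[3, −3, −3], [4, 0, −1], [2, −3, 4]]
A³ = [[0, −9, 0], [7, −9, 5], [5, 0, −8]]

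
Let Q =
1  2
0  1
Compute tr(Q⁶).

Q = I + N where N = [[0, 2], [0, 0]] is strictly upper-triangular, so N² = 0.
(I + N)⁶ = I + 6·N = [[1, 12], [0, 1]].

2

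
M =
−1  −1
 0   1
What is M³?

M² = I (check: tr M = 0 and det M = −1), so M³ = M since 3 is odd.

[[−1, −1], [0, 1]]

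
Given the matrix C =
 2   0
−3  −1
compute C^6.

tr C = 1 and det C = −2, so the characteristic polynomial is λ² − (1)λ + (−2) with roots −1 and 2.
Eigenvectors give P = [[0, −1], [1, 1]] with P⁻¹ = [[1, 1], [−1, 0]], and C = P·diag(−1, 2)·P⁻¹.
Then C^6 = P·diag(1, 64)·P⁻¹ = [[0, −64], [1, 64]] · [[1, 1], [−1, 0]] = [[64, 0], [−63, 1]].

[[64, 0], [−63, 1]]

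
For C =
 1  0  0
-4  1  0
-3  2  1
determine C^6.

C = I + N where N = [[0, 0, 0], [-4, 0, 0], [-3, 2, 0]] is strictly lower-triangular, so N^3 = 0.
(I + N)^6 = I + 6·N + 15·N^2 = [[1, 0, 0], [-24, 1, 0], [-138, 12, 1]].

[[1, 0, 0], [-24, 1, 0], [-138, 12, 1]]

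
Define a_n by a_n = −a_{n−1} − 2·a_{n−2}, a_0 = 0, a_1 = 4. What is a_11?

With companion matrix Q = [[−1, −2], [1, 0]], [a_n, a_{n−1}]ᵀ = Q·[a_{n−1}, a_{n−2}]ᵀ, so [a_11, a_10]ᵀ = Q¹⁰·[a_1, a_0]ᵀ.
Q¹⁰ = [[23, −22], [11, 34]], giving [a_11, a_10]ᵀ = [[92], [44]].

92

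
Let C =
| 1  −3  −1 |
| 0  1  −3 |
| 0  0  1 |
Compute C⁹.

C = I + N where N = [[0, −3, −1], [0, 0, −3], [0, 0, 0]] is strictly upper-triangular, so N³ = 0.
(I + N)⁹ = I + 9·N + 36·N² = [[1, −27, 315], [0, 1, −27], [0, 0, 1]].

[[1, −27, 315], [0, 1, −27], [0, 0, 1]]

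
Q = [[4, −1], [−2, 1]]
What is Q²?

[[18, −5], [−10, 3]]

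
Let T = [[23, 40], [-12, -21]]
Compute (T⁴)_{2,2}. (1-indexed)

-399

tr T = 2 and det T = -3, so the characteristic polynomial is λ² − (2)λ + (-3) with roots -1 and 3.
Eigenvectors give P = [[5, -2], [-3, 1]] with P⁻¹ = [[-1, -2], [-3, -5]], and T = P·diag(-1, 3)·P⁻¹.
Then T⁴ = P·diag(1, 81)·P⁻¹ = [[5, -162], [-3, 81]] · [[-1, -2], [-3, -5]] = [[481, 800], [-240, -399]].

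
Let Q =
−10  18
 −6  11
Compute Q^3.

[[−28, 54], [−18, 35]]

tr Q = 1 and det Q = −2, so the characteristic polynomial is λ² − (1)λ + (−2) with roots 2 and −1.
Eigenvectors give P = [[−3, 2], [−2, 1]] with P⁻¹ = [[1, −2], [2, −3]], and Q = P·diag(2, −1)·P⁻¹.
Then Q^3 = P·diag(8, −1)·P⁻¹ = [[−24, −2], [−16, −1]] · [[1, −2], [2, −3]] = [[−28, 54], [−18, 35]].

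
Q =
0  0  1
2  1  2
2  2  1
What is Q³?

Q² = [[2, 2, 1], [6, 5, 6], [6, 4, 7]]
Q³ = [[6, 4, 7], [22, 17, 22], [22, 18, 21]]

[[6, 4, 7], [22, 17, 22], [22, 18, 21]]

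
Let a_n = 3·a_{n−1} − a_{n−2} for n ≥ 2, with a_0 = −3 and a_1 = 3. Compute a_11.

With companion matrix Q = [[3, −1], [1, 0]], [a_n, a_{n−1}]ᵀ = Q·[a_{n−1}, a_{n−2}]ᵀ, so [a_11, a_10]ᵀ = Q¹⁰·[a_1, a_0]ᵀ.
Q¹⁰ = [[17711, −6765], [6765, −2584]], giving [a_11, a_10]ᵀ = [[73428], [28047]].

73428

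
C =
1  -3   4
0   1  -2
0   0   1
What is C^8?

C = I + N where N = [[0, -3, 4], [0, 0, -2], [0, 0, 0]] is strictly upper-triangular, so N^3 = 0.
(I + N)^8 = I + 8·N + 28·N^2 = [[1, -24, 200], [0, 1, -16], [0, 0, 1]].

[[1, -24, 200], [0, 1, -16], [0, 0, 1]]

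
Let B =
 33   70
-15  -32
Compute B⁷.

[[16077, 32410], [-6945, -14018]]

tr B = 1 and det B = -6, so the characteristic polynomial is λ² − (1)λ + (-6) with roots -2 and 3.
Eigenvectors give P = [[2, -7], [-1, 3]] with P⁻¹ = [[-3, -7], [-1, -2]], and B = P·diag(-2, 3)·P⁻¹.
Then B⁷ = P·diag(-128, 2187)·P⁻¹ = [[-256, -15309], [128, 6561]] · [[-3, -7], [-1, -2]] = [[16077, 32410], [-6945, -14018]].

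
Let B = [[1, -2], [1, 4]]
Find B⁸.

tr B = 5 and det B = 6, so the characteristic polynomial is λ² − (5)λ + (6) with roots 2 and 3.
Eigenvectors give P = [[-2, -1], [1, 1]] with P⁻¹ = [[-1, -1], [1, 2]], and B = P·diag(2, 3)·P⁻¹.
Then B⁸ = P·diag(256, 6561)·P⁻¹ = [[-512, -6561], [256, 6561]] · [[-1, -1], [1, 2]] = [[-6049, -12610], [6305, 12866]].

[[-6049, -12610], [6305, 12866]]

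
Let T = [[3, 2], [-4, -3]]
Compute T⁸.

[[1, 0], [0, 1]]

T² = I (check: tr T = 0 and det T = -1), so T⁸ = I since 8 is even.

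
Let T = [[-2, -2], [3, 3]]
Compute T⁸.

T² = T (a projection; rank 1, trace 1), so T⁸ = T.

[[-2, -2], [3, 3]]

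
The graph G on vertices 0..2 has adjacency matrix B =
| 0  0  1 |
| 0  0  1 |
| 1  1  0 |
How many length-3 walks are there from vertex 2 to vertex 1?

2

The number of length-3 walks from vertex 2 to vertex 1 is entry (2,1) of B^3, where B is the adjacency matrix.
B^2 = [[1, 1, 0], [1, 1, 0], [0, 0, 2]]
B^3 = [[0, 0, 2], [0, 0, 2], [2, 2, 0]]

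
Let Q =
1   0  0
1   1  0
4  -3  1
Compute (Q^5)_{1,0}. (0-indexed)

Q = I + N where N = [[0, 0, 0], [1, 0, 0], [4, -3, 0]] is strictly lower-triangular, so N^3 = 0.
(I + N)^5 = I + 5·N + 10·N^2 = [[1, 0, 0], [5, 1, 0], [-10, -15, 1]].

5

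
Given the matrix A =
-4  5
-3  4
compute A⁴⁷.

[[-4, 5], [-3, 4]]

A² = I (check: tr A = 0 and det A = -1), so A⁴⁷ = A since 47 is odd.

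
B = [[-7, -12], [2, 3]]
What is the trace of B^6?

tr B = -4 and det B = 3, so the characteristic polynomial is λ² − (-4)λ + (3) with roots -3 and -1.
Eigenvectors give P = [[-3, -2], [1, 1]] with P⁻¹ = [[-1, -2], [1, 3]], and B = P·diag(-3, -1)·P⁻¹.
Then B^6 = P·diag(729, 1)·P⁻¹ = [[-2187, -2], [729, 1]] · [[-1, -2], [1, 3]] = [[2185, 4368], [-728, -1455]].

730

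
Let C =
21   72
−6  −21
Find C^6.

[[729, 0], [0, 729]]

tr C = 0 and det C = −9, so the characteristic polynomial is λ² − (0)λ + (−9) with roots 3 and −3.
Eigenvectors give P = [[4, −3], [−1, 1]] with P⁻¹ = [[1, 3], [1, 4]], and C = P·diag(3, −3)·P⁻¹.
Then C^6 = P·diag(729, 729)·P⁻¹ = [[2916, −2187], [−729, 729]] · [[1, 3], [1, 4]] = [[729, 0], [0, 729]].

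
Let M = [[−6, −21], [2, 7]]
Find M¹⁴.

M² = M (a projection; rank 1, trace 1), so M¹⁴ = M.

[[−6, −21], [2, 7]]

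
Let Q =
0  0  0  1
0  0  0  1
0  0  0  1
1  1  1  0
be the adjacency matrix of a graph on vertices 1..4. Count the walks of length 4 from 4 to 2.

The number of length-4 walks from vertex 4 to vertex 2 is entry (4,2) of Q⁴, where Q is the adjacency matrix.
Q² = [[1, 1, 1, 0], [1, 1, 1, 0], [1, 1, 1, 0], [0, 0, 0, 3]]
Q³ = [[0, 0, 0, 3], [0, 0, 0, 3], [0, 0, 0, 3], [3, 3, 3, 0]]
Q⁴ = [[3, 3, 3, 0], [3, 3, 3, 0], [3, 3, 3, 0], [0, 0, 0, 9]]

0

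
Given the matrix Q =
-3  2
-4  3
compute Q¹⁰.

Q² = I (check: tr Q = 0 and det Q = -1), so Q¹⁰ = I since 10 is even.

[[1, 0], [0, 1]]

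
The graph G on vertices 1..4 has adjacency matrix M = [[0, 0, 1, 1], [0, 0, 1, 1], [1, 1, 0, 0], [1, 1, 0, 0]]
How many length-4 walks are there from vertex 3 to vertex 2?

The number of length-4 walks from vertex 3 to vertex 2 is entry (3,2) of M⁴, where M is the adjacency matrix.
M² = [[2, 2, 0, 0], [2, 2, 0, 0], [0, 0, 2, 2], [0, 0, 2, 2]]
M³ = [[0, 0, 4, 4], [0, 0, 4, 4], [4, 4, 0, 0], [4, 4, 0, 0]]
M⁴ = [[8, 8, 0, 0], [8, 8, 0, 0], [0, 0, 8, 8], [0, 0, 8, 8]]

0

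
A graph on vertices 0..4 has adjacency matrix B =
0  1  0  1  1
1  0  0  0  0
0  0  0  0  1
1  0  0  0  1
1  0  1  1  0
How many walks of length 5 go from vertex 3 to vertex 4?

19

The number of length-5 walks from vertex 3 to vertex 4 is entry (3,4) of B⁵, where B is the adjacency matrix.
B² = [[3, 0, 1, 1, 1], [0, 1, 0, 1, 1], [1, 0, 1, 1, 0], [1, 1, 1, 2, 1], [1, 1, 0, 1, 3]]
B³ = [[2, 3, 1, 4, 5], [3, 0, 1, 1, 1], [1, 1, 0, 1, 3], [4, 1, 1, 2, 4], [5, 1, 3, 4, 2]]
B⁴ = [[12, 2, 5, 7, 7], [2, 3, 1, 4, 5], [5, 1, 3, 4, 2], [7, 4, 4, 8, 7], [7, 5, 2, 7, 12]]
B⁵ = [[16, 12, 7, 19, 24], [12, 2, 5, 7, 7], [7, 5, 2, 7, 12], [19, 7, 7, 14, 19], [24, 7, 12, 19, 16]]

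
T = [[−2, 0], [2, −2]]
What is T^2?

[[4, 0], [−8, 4]]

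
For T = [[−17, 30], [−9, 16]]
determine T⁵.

tr T = −1 and det T = −2, so the characteristic polynomial is λ² − (−1)λ + (−2) with roots 1 and −2.
Eigenvectors give P = [[−5, 2], [−3, 1]] with P⁻¹ = [[1, −2], [3, −5]], and T = P·diag(1, −2)·P⁻¹.
Then T⁵ = P·diag(1, −32)·P⁻¹ = [[−5, −64], [−3, −32]] · [[1, −2], [3, −5]] = [[−197, 330], [−99, 166]].

[[−197, 330], [−99, 166]]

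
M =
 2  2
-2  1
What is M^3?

[[-12, 6], [-6, -15]]

M^2 = [[0, 6], [-6, -3]]
M^3 = [[-12, 6], [-6, -15]]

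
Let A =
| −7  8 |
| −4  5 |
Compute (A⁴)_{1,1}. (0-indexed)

tr A = −2 and det A = −3, so the characteristic polynomial is λ² − (−2)λ + (−3) with roots −3 and 1.
Eigenvectors give P = [[2, 1], [1, 1]] with P⁻¹ = [[1, −1], [−1, 2]], and A = P·diag(−3, 1)·P⁻¹.
Then A⁴ = P·diag(81, 1)·P⁻¹ = [[162, 1], [81, 1]] · [[1, −1], [−1, 2]] = [[161, −160], [80, −79]].

−79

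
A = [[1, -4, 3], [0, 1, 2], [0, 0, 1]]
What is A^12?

[[1, -48, -492], [0, 1, 24], [0, 0, 1]]

A = I + N where N = [[0, -4, 3], [0, 0, 2], [0, 0, 0]] is strictly upper-triangular, so N^3 = 0.
(I + N)^12 = I + 12·N + 66·N^2 = [[1, -48, -492], [0, 1, 24], [0, 0, 1]].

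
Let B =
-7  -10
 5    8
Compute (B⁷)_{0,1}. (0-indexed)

tr B = 1 and det B = -6, so the characteristic polynomial is λ² − (1)λ + (-6) with roots -2 and 3.
Eigenvectors give P = [[-2, -1], [1, 1]] with P⁻¹ = [[-1, -1], [1, 2]], and B = P·diag(-2, 3)·P⁻¹.
Then B⁷ = P·diag(-128, 2187)·P⁻¹ = [[256, -2187], [-128, 2187]] · [[-1, -1], [1, 2]] = [[-2443, -4630], [2315, 4502]].

-4630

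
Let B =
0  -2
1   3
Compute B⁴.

tr B = 3 and det B = 2, so the characteristic polynomial is λ² − (3)λ + (2) with roots 1 and 2.
Eigenvectors give P = [[2, 1], [-1, -1]] with P⁻¹ = [[1, 1], [-1, -2]], and B = P·diag(1, 2)·P⁻¹.
Then B⁴ = P·diag(1, 16)·P⁻¹ = [[2, 16], [-1, -16]] · [[1, 1], [-1, -2]] = [[-14, -30], [15, 31]].

[[-14, -30], [15, 31]]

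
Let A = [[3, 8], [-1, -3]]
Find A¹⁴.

[[1, 0], [0, 1]]

A² = I (check: tr A = 0 and det A = -1), so A¹⁴ = I since 14 is even.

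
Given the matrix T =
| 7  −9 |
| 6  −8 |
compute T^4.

[[−29, 45], [−30, 46]]

tr T = −1 and det T = −2, so the characteristic polynomial is λ² − (−1)λ + (−2) with roots 1 and −2.
Eigenvectors give P = [[3, 1], [2, 1]] with P⁻¹ = [[1, −1], [−2, 3]], and T = P·diag(1, −2)·P⁻¹.
Then T^4 = P·diag(1, 16)·P⁻¹ = [[3, 16], [2, 16]] · [[1, −1], [−2, 3]] = [[−29, 45], [−30, 46]].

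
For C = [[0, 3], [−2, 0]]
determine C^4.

C^2 = [[−6, 0], [0, −6]]
C^3 = [[0, −18], [12, 0]]
C^4 = [[36, 0], [0, 36]]

[[36, 0], [0, 36]]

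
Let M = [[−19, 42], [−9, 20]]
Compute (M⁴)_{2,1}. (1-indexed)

−45

tr M = 1 and det M = −2, so the characteristic polynomial is λ² − (1)λ + (−2) with roots −1 and 2.
Eigenvectors give P = [[7, 2], [3, 1]] with P⁻¹ = [[1, −2], [−3, 7]], and M = P·diag(−1, 2)·P⁻¹.
Then M⁴ = P·diag(1, 16)·P⁻¹ = [[7, 32], [3, 16]] · [[1, −2], [−3, 7]] = [[−89, 210], [−45, 106]].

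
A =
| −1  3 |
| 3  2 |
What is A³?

[[−1, 36], [36, 35]]

A² = [[10, 3], [3, 13]]
A³ = [[−1, 36], [36, 35]]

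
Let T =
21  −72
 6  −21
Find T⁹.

[[137781, −472392], [39366, −137781]]

tr T = 0 and det T = −9, so the characteristic polynomial is λ² − (0)λ + (−9) with roots −3 and 3.
Eigenvectors give P = [[3, 4], [1, 1]] with P⁻¹ = [[−1, 4], [1, −3]], and T = P·diag(−3, 3)·P⁻¹.
Then T⁹ = P·diag(−19683, 19683)·P⁻¹ = [[−59049, 78732], [−19683, 19683]] · [[−1, 4], [1, −3]] = [[137781, −472392], [39366, −137781]].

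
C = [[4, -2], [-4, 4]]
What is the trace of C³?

C² = [[24, -16], [-32, 24]]
C³ = [[160, -112], [-224, 160]]

320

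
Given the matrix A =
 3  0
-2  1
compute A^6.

[[729, 0], [-728, 1]]

tr A = 4 and det A = 3, so the characteristic polynomial is λ² − (4)λ + (3) with roots 3 and 1.
Eigenvectors give P = [[-1, 0], [1, 1]] with P⁻¹ = [[-1, 0], [1, 1]], and A = P·diag(3, 1)·P⁻¹.
Then A^6 = P·diag(729, 1)·P⁻¹ = [[-729, 0], [729, 1]] · [[-1, 0], [1, 1]] = [[729, 0], [-728, 1]].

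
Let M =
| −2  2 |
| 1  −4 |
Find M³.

M² = [[6, −12], [−6, 18]]
M³ = [[−24, 60], [30, −84]]

[[−24, 60], [30, −84]]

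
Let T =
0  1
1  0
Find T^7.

[[0, 1], [1, 0]]

T² = I (check: tr T = 0 and det T = -1), so T^7 = T since 7 is odd.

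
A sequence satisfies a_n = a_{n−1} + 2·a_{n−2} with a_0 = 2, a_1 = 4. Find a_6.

With companion matrix Q = [[1, 2], [1, 0]], [a_n, a_{n−1}]ᵀ = Q·[a_{n−1}, a_{n−2}]ᵀ, so [a_6, a_5]ᵀ = Q⁵·[a_1, a_0]ᵀ.
Q⁵ = [[21, 22], [11, 10]], giving [a_6, a_5]ᵀ = [[128], [64]].

128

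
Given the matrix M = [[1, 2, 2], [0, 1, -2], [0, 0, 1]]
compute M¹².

[[1, 24, -240], [0, 1, -24], [0, 0, 1]]

M = I + N where N = [[0, 2, 2], [0, 0, -2], [0, 0, 0]] is strictly upper-triangular, so N³ = 0.
(I + N)¹² = I + 12·N + 66·N² = [[1, 24, -240], [0, 1, -24], [0, 0, 1]].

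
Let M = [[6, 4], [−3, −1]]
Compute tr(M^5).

tr M = 5 and det M = 6, so the characteristic polynomial is λ² − (5)λ + (6) with roots 2 and 3.
Eigenvectors give P = [[1, −4], [−1, 3]] with P⁻¹ = [[−3, −4], [−1, −1]], and M = P·diag(2, 3)·P⁻¹.
Then M^5 = P·diag(32, 243)·P⁻¹ = [[32, −972], [−32, 729]] · [[−3, −4], [−1, −1]] = [[876, 844], [−633, −601]].

275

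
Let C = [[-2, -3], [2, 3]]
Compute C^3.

[[-2, -3], [2, 3]]

C² = C (a projection; rank 1, trace 1), so C^3 = C.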